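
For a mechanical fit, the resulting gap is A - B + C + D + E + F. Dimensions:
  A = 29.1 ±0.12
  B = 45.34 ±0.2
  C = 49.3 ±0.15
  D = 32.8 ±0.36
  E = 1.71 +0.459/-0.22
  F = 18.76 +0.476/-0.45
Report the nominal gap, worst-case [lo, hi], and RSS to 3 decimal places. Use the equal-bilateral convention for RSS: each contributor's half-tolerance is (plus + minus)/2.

Stack each dimension's contribution:
  +A: nom +29.100 → Σnom=29.100; wc +0.120/-0.120 → slack +0.120/-0.120; half-tol=0.120, Σhalf²=0.014400
  -B: nom -45.340 → Σnom=-16.240; wc +0.200/-0.200 → slack +0.320/-0.320; half-tol=0.200, Σhalf²=0.054400
  +C: nom +49.300 → Σnom=33.060; wc +0.150/-0.150 → slack +0.470/-0.470; half-tol=0.150, Σhalf²=0.076900
  +D: nom +32.800 → Σnom=65.860; wc +0.360/-0.360 → slack +0.830/-0.830; half-tol=0.360, Σhalf²=0.206500
  +E: nom +1.710 → Σnom=67.570; wc +0.459/-0.220 → slack +1.289/-1.050; half-tol=0.340, Σhalf²=0.321760
  +F: nom +18.760 → Σnom=86.330; wc +0.476/-0.450 → slack +1.765/-1.500; half-tol=0.463, Σhalf²=0.536129
Nominal = 86.330. Worst-case = [86.330 - 1.500, 86.330 + 1.765] = [84.830, 88.095]. RSS = √0.536129 = 0.732.

nominal=86.330 wc=[84.830,88.095] rss=0.732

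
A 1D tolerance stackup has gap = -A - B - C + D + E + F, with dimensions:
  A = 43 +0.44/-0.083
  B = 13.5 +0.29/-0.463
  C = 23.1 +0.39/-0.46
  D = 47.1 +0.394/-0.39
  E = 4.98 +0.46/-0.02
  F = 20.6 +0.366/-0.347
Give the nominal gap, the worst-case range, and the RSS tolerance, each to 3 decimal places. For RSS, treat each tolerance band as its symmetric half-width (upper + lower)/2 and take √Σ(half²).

Stack each dimension's contribution:
  -A: nom -43.000 → Σnom=-43.000; wc +0.083/-0.440 → slack +0.083/-0.440; half-tol=0.262, Σhalf²=0.068382
  -B: nom -13.500 → Σnom=-56.500; wc +0.463/-0.290 → slack +0.546/-0.730; half-tol=0.377, Σhalf²=0.210135
  -C: nom -23.100 → Σnom=-79.600; wc +0.460/-0.390 → slack +1.006/-1.120; half-tol=0.425, Σhalf²=0.390760
  +D: nom +47.100 → Σnom=-32.500; wc +0.394/-0.390 → slack +1.400/-1.510; half-tol=0.392, Σhalf²=0.544424
  +E: nom +4.980 → Σnom=-27.520; wc +0.460/-0.020 → slack +1.860/-1.530; half-tol=0.240, Σhalf²=0.602024
  +F: nom +20.600 → Σnom=-6.920; wc +0.366/-0.347 → slack +2.226/-1.877; half-tol=0.356, Σhalf²=0.729116
Nominal = -6.920. Worst-case = [-6.920 - 1.877, -6.920 + 2.226] = [-8.797, -4.694]. RSS = √0.729116 = 0.854.

nominal=-6.920 wc=[-8.797,-4.694] rss=0.854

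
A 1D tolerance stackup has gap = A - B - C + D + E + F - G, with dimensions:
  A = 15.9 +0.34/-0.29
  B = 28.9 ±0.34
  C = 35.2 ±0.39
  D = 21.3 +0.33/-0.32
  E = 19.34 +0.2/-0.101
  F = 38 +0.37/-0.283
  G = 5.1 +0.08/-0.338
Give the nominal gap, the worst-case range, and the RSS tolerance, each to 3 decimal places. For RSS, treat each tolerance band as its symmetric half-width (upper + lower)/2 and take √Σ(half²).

Stack each dimension's contribution:
  +A: nom +15.900 → Σnom=15.900; wc +0.340/-0.290 → slack +0.340/-0.290; half-tol=0.315, Σhalf²=0.099225
  -B: nom -28.900 → Σnom=-13.000; wc +0.340/-0.340 → slack +0.680/-0.630; half-tol=0.340, Σhalf²=0.214825
  -C: nom -35.200 → Σnom=-48.200; wc +0.390/-0.390 → slack +1.070/-1.020; half-tol=0.390, Σhalf²=0.366925
  +D: nom +21.300 → Σnom=-26.900; wc +0.330/-0.320 → slack +1.400/-1.340; half-tol=0.325, Σhalf²=0.472550
  +E: nom +19.340 → Σnom=-7.560; wc +0.200/-0.101 → slack +1.600/-1.441; half-tol=0.151, Σhalf²=0.495200
  +F: nom +38.000 → Σnom=30.440; wc +0.370/-0.283 → slack +1.970/-1.724; half-tol=0.327, Σhalf²=0.601803
  -G: nom -5.100 → Σnom=25.340; wc +0.338/-0.080 → slack +2.308/-1.804; half-tol=0.209, Σhalf²=0.645483
Nominal = 25.340. Worst-case = [25.340 - 1.804, 25.340 + 2.308] = [23.536, 27.648]. RSS = √0.645483 = 0.803.

nominal=25.340 wc=[23.536,27.648] rss=0.803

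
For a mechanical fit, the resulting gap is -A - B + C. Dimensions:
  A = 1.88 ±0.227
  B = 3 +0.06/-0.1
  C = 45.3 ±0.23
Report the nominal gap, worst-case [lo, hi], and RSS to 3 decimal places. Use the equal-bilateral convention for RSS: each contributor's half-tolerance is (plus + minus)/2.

nominal=40.420 wc=[39.903,40.977] rss=0.333

Stack each dimension's contribution:
  -A: nom -1.880 → Σnom=-1.880; wc +0.227/-0.227 → slack +0.227/-0.227; half-tol=0.227, Σhalf²=0.051529
  -B: nom -3.000 → Σnom=-4.880; wc +0.100/-0.060 → slack +0.327/-0.287; half-tol=0.080, Σhalf²=0.057929
  +C: nom +45.300 → Σnom=40.420; wc +0.230/-0.230 → slack +0.557/-0.517; half-tol=0.230, Σhalf²=0.110829
Nominal = 40.420. Worst-case = [40.420 - 0.517, 40.420 + 0.557] = [39.903, 40.977]. RSS = √0.110829 = 0.333.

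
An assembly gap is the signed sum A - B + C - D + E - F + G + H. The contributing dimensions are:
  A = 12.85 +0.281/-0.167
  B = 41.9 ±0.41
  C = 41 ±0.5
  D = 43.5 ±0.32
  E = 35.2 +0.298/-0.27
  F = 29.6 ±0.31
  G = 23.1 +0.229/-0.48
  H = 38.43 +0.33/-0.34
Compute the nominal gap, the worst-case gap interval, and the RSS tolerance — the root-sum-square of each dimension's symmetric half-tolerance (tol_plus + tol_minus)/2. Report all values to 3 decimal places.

Stack each dimension's contribution:
  +A: nom +12.850 → Σnom=12.850; wc +0.281/-0.167 → slack +0.281/-0.167; half-tol=0.224, Σhalf²=0.050176
  -B: nom -41.900 → Σnom=-29.050; wc +0.410/-0.410 → slack +0.691/-0.577; half-tol=0.410, Σhalf²=0.218276
  +C: nom +41.000 → Σnom=11.950; wc +0.500/-0.500 → slack +1.191/-1.077; half-tol=0.500, Σhalf²=0.468276
  -D: nom -43.500 → Σnom=-31.550; wc +0.320/-0.320 → slack +1.511/-1.397; half-tol=0.320, Σhalf²=0.570676
  +E: nom +35.200 → Σnom=3.650; wc +0.298/-0.270 → slack +1.809/-1.667; half-tol=0.284, Σhalf²=0.651332
  -F: nom -29.600 → Σnom=-25.950; wc +0.310/-0.310 → slack +2.119/-1.977; half-tol=0.310, Σhalf²=0.747432
  +G: nom +23.100 → Σnom=-2.850; wc +0.229/-0.480 → slack +2.348/-2.457; half-tol=0.354, Σhalf²=0.873102
  +H: nom +38.430 → Σnom=35.580; wc +0.330/-0.340 → slack +2.678/-2.797; half-tol=0.335, Σhalf²=0.985327
Nominal = 35.580. Worst-case = [35.580 - 2.797, 35.580 + 2.678] = [32.783, 38.258]. RSS = √0.985327 = 0.993.

nominal=35.580 wc=[32.783,38.258] rss=0.993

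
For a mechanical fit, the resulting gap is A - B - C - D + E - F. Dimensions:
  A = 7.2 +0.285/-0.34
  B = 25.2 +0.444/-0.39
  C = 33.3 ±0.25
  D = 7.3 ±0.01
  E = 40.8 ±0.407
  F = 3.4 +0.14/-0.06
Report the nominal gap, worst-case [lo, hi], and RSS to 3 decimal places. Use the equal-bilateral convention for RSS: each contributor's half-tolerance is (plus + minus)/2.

nominal=-21.200 wc=[-22.791,-19.798] rss=0.714

Stack each dimension's contribution:
  +A: nom +7.200 → Σnom=7.200; wc +0.285/-0.340 → slack +0.285/-0.340; half-tol=0.312, Σhalf²=0.097656
  -B: nom -25.200 → Σnom=-18.000; wc +0.390/-0.444 → slack +0.675/-0.784; half-tol=0.417, Σhalf²=0.271545
  -C: nom -33.300 → Σnom=-51.300; wc +0.250/-0.250 → slack +0.925/-1.034; half-tol=0.250, Σhalf²=0.334045
  -D: nom -7.300 → Σnom=-58.600; wc +0.010/-0.010 → slack +0.935/-1.044; half-tol=0.010, Σhalf²=0.334145
  +E: nom +40.800 → Σnom=-17.800; wc +0.407/-0.407 → slack +1.342/-1.451; half-tol=0.407, Σhalf²=0.499794
  -F: nom -3.400 → Σnom=-21.200; wc +0.060/-0.140 → slack +1.402/-1.591; half-tol=0.100, Σhalf²=0.509794
Nominal = -21.200. Worst-case = [-21.200 - 1.591, -21.200 + 1.402] = [-22.791, -19.798]. RSS = √0.509794 = 0.714.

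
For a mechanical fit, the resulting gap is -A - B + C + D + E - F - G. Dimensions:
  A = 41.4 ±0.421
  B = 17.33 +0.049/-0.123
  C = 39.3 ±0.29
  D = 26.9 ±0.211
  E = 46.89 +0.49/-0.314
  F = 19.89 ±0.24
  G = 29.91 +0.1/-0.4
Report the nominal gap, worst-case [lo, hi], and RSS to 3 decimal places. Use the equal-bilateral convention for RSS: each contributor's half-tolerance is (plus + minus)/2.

nominal=4.560 wc=[2.935,6.735] rss=0.771

Stack each dimension's contribution:
  -A: nom -41.400 → Σnom=-41.400; wc +0.421/-0.421 → slack +0.421/-0.421; half-tol=0.421, Σhalf²=0.177241
  -B: nom -17.330 → Σnom=-58.730; wc +0.123/-0.049 → slack +0.544/-0.470; half-tol=0.086, Σhalf²=0.184637
  +C: nom +39.300 → Σnom=-19.430; wc +0.290/-0.290 → slack +0.834/-0.760; half-tol=0.290, Σhalf²=0.268737
  +D: nom +26.900 → Σnom=7.470; wc +0.211/-0.211 → slack +1.045/-0.971; half-tol=0.211, Σhalf²=0.313258
  +E: nom +46.890 → Σnom=54.360; wc +0.490/-0.314 → slack +1.535/-1.285; half-tol=0.402, Σhalf²=0.474862
  -F: nom -19.890 → Σnom=34.470; wc +0.240/-0.240 → slack +1.775/-1.525; half-tol=0.240, Σhalf²=0.532462
  -G: nom -29.910 → Σnom=4.560; wc +0.400/-0.100 → slack +2.175/-1.625; half-tol=0.250, Σhalf²=0.594962
Nominal = 4.560. Worst-case = [4.560 - 1.625, 4.560 + 2.175] = [2.935, 6.735]. RSS = √0.594962 = 0.771.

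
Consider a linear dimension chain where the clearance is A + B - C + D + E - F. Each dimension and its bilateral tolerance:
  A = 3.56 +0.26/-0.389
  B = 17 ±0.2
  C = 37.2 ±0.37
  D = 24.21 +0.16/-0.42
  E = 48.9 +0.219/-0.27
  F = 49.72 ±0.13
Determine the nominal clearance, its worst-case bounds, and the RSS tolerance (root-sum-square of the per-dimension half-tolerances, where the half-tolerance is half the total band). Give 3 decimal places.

nominal=6.750 wc=[4.971,8.089] rss=0.666

Stack each dimension's contribution:
  +A: nom +3.560 → Σnom=3.560; wc +0.260/-0.389 → slack +0.260/-0.389; half-tol=0.325, Σhalf²=0.105300
  +B: nom +17.000 → Σnom=20.560; wc +0.200/-0.200 → slack +0.460/-0.589; half-tol=0.200, Σhalf²=0.145300
  -C: nom -37.200 → Σnom=-16.640; wc +0.370/-0.370 → slack +0.830/-0.959; half-tol=0.370, Σhalf²=0.282200
  +D: nom +24.210 → Σnom=7.570; wc +0.160/-0.420 → slack +0.990/-1.379; half-tol=0.290, Σhalf²=0.366300
  +E: nom +48.900 → Σnom=56.470; wc +0.219/-0.270 → slack +1.209/-1.649; half-tol=0.244, Σhalf²=0.426081
  -F: nom -49.720 → Σnom=6.750; wc +0.130/-0.130 → slack +1.339/-1.779; half-tol=0.130, Σhalf²=0.442981
Nominal = 6.750. Worst-case = [6.750 - 1.779, 6.750 + 1.339] = [4.971, 8.089]. RSS = √0.442981 = 0.666.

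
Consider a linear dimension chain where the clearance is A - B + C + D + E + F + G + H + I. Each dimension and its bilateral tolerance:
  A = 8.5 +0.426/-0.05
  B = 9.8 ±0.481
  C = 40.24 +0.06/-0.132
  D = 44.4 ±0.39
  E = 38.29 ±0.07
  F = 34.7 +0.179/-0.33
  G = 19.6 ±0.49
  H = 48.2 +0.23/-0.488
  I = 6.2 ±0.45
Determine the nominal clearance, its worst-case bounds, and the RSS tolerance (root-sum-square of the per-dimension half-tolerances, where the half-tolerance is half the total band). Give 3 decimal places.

Stack each dimension's contribution:
  +A: nom +8.500 → Σnom=8.500; wc +0.426/-0.050 → slack +0.426/-0.050; half-tol=0.238, Σhalf²=0.056644
  -B: nom -9.800 → Σnom=-1.300; wc +0.481/-0.481 → slack +0.907/-0.531; half-tol=0.481, Σhalf²=0.288005
  +C: nom +40.240 → Σnom=38.940; wc +0.060/-0.132 → slack +0.967/-0.663; half-tol=0.096, Σhalf²=0.297221
  +D: nom +44.400 → Σnom=83.340; wc +0.390/-0.390 → slack +1.357/-1.053; half-tol=0.390, Σhalf²=0.449321
  +E: nom +38.290 → Σnom=121.630; wc +0.070/-0.070 → slack +1.427/-1.123; half-tol=0.070, Σhalf²=0.454221
  +F: nom +34.700 → Σnom=156.330; wc +0.179/-0.330 → slack +1.606/-1.453; half-tol=0.255, Σhalf²=0.518991
  +G: nom +19.600 → Σnom=175.930; wc +0.490/-0.490 → slack +2.096/-1.943; half-tol=0.490, Σhalf²=0.759091
  +H: nom +48.200 → Σnom=224.130; wc +0.230/-0.488 → slack +2.326/-2.431; half-tol=0.359, Σhalf²=0.887972
  +I: nom +6.200 → Σnom=230.330; wc +0.450/-0.450 → slack +2.776/-2.881; half-tol=0.450, Σhalf²=1.090472
Nominal = 230.330. Worst-case = [230.330 - 2.881, 230.330 + 2.776] = [227.449, 233.106]. RSS = √1.090472 = 1.044.

nominal=230.330 wc=[227.449,233.106] rss=1.044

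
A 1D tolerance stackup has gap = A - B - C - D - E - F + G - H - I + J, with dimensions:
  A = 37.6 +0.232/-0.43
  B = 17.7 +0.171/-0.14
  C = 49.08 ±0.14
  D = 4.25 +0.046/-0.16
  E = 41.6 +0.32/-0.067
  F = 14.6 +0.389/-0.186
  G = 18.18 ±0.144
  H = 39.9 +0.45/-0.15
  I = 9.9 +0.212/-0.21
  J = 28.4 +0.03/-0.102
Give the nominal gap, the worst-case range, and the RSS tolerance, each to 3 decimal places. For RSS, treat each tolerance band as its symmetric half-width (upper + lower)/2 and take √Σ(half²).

Stack each dimension's contribution:
  +A: nom +37.600 → Σnom=37.600; wc +0.232/-0.430 → slack +0.232/-0.430; half-tol=0.331, Σhalf²=0.109561
  -B: nom -17.700 → Σnom=19.900; wc +0.140/-0.171 → slack +0.372/-0.601; half-tol=0.156, Σhalf²=0.133741
  -C: nom -49.080 → Σnom=-29.180; wc +0.140/-0.140 → slack +0.512/-0.741; half-tol=0.140, Σhalf²=0.153341
  -D: nom -4.250 → Σnom=-33.430; wc +0.160/-0.046 → slack +0.672/-0.787; half-tol=0.103, Σhalf²=0.163950
  -E: nom -41.600 → Σnom=-75.030; wc +0.067/-0.320 → slack +0.739/-1.107; half-tol=0.194, Σhalf²=0.201393
  -F: nom -14.600 → Σnom=-89.630; wc +0.186/-0.389 → slack +0.925/-1.496; half-tol=0.287, Σhalf²=0.284049
  +G: nom +18.180 → Σnom=-71.450; wc +0.144/-0.144 → slack +1.069/-1.640; half-tol=0.144, Σhalf²=0.304785
  -H: nom -39.900 → Σnom=-111.350; wc +0.150/-0.450 → slack +1.219/-2.090; half-tol=0.300, Σhalf²=0.394785
  -I: nom -9.900 → Σnom=-121.250; wc +0.210/-0.212 → slack +1.429/-2.302; half-tol=0.211, Σhalf²=0.439306
  +J: nom +28.400 → Σnom=-92.850; wc +0.030/-0.102 → slack +1.459/-2.404; half-tol=0.066, Σhalf²=0.443662
Nominal = -92.850. Worst-case = [-92.850 - 2.404, -92.850 + 1.459] = [-95.254, -91.391]. RSS = √0.443662 = 0.666.

nominal=-92.850 wc=[-95.254,-91.391] rss=0.666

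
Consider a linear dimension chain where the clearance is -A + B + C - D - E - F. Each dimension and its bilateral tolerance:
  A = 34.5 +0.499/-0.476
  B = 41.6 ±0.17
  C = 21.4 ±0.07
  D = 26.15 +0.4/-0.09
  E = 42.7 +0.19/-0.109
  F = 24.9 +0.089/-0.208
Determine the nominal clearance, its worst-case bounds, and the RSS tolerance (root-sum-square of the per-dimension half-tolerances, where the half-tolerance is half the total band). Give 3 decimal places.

nominal=-65.250 wc=[-66.668,-64.127] rss=0.613

Stack each dimension's contribution:
  -A: nom -34.500 → Σnom=-34.500; wc +0.476/-0.499 → slack +0.476/-0.499; half-tol=0.487, Σhalf²=0.237656
  +B: nom +41.600 → Σnom=7.100; wc +0.170/-0.170 → slack +0.646/-0.669; half-tol=0.170, Σhalf²=0.266556
  +C: nom +21.400 → Σnom=28.500; wc +0.070/-0.070 → slack +0.716/-0.739; half-tol=0.070, Σhalf²=0.271456
  -D: nom -26.150 → Σnom=2.350; wc +0.090/-0.400 → slack +0.806/-1.139; half-tol=0.245, Σhalf²=0.331481
  -E: nom -42.700 → Σnom=-40.350; wc +0.109/-0.190 → slack +0.915/-1.329; half-tol=0.149, Σhalf²=0.353832
  -F: nom -24.900 → Σnom=-65.250; wc +0.208/-0.089 → slack +1.123/-1.418; half-tol=0.148, Σhalf²=0.375884
Nominal = -65.250. Worst-case = [-65.250 - 1.418, -65.250 + 1.123] = [-66.668, -64.127]. RSS = √0.375884 = 0.613.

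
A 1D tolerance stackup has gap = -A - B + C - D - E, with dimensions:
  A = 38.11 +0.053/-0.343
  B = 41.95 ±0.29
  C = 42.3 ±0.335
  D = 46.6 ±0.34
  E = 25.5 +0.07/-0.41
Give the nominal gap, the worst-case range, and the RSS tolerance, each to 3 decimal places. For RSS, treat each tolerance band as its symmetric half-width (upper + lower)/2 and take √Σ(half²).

nominal=-109.860 wc=[-110.948,-108.142] rss=0.639

Stack each dimension's contribution:
  -A: nom -38.110 → Σnom=-38.110; wc +0.343/-0.053 → slack +0.343/-0.053; half-tol=0.198, Σhalf²=0.039204
  -B: nom -41.950 → Σnom=-80.060; wc +0.290/-0.290 → slack +0.633/-0.343; half-tol=0.290, Σhalf²=0.123304
  +C: nom +42.300 → Σnom=-37.760; wc +0.335/-0.335 → slack +0.968/-0.678; half-tol=0.335, Σhalf²=0.235529
  -D: nom -46.600 → Σnom=-84.360; wc +0.340/-0.340 → slack +1.308/-1.018; half-tol=0.340, Σhalf²=0.351129
  -E: nom -25.500 → Σnom=-109.860; wc +0.410/-0.070 → slack +1.718/-1.088; half-tol=0.240, Σhalf²=0.408729
Nominal = -109.860. Worst-case = [-109.860 - 1.088, -109.860 + 1.718] = [-110.948, -108.142]. RSS = √0.408729 = 0.639.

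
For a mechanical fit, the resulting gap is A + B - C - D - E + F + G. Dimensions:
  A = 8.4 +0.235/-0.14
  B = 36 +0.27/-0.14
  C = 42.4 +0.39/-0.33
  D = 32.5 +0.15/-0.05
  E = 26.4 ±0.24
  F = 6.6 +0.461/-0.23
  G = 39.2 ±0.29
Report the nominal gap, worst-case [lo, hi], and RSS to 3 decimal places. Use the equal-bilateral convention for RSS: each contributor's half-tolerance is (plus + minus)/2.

Stack each dimension's contribution:
  +A: nom +8.400 → Σnom=8.400; wc +0.235/-0.140 → slack +0.235/-0.140; half-tol=0.188, Σhalf²=0.035156
  +B: nom +36.000 → Σnom=44.400; wc +0.270/-0.140 → slack +0.505/-0.280; half-tol=0.205, Σhalf²=0.077181
  -C: nom -42.400 → Σnom=2.000; wc +0.330/-0.390 → slack +0.835/-0.670; half-tol=0.360, Σhalf²=0.206781
  -D: nom -32.500 → Σnom=-30.500; wc +0.050/-0.150 → slack +0.885/-0.820; half-tol=0.100, Σhalf²=0.216781
  -E: nom -26.400 → Σnom=-56.900; wc +0.240/-0.240 → slack +1.125/-1.060; half-tol=0.240, Σhalf²=0.274381
  +F: nom +6.600 → Σnom=-50.300; wc +0.461/-0.230 → slack +1.586/-1.290; half-tol=0.346, Σhalf²=0.393752
  +G: nom +39.200 → Σnom=-11.100; wc +0.290/-0.290 → slack +1.876/-1.580; half-tol=0.290, Σhalf²=0.477852
Nominal = -11.100. Worst-case = [-11.100 - 1.580, -11.100 + 1.876] = [-12.680, -9.224]. RSS = √0.477852 = 0.691.

nominal=-11.100 wc=[-12.680,-9.224] rss=0.691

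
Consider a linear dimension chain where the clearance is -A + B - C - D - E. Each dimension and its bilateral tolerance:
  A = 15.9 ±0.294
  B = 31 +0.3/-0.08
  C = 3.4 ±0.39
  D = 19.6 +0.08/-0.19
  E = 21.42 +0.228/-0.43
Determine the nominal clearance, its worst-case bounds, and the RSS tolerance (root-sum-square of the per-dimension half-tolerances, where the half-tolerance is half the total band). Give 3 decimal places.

Stack each dimension's contribution:
  -A: nom -15.900 → Σnom=-15.900; wc +0.294/-0.294 → slack +0.294/-0.294; half-tol=0.294, Σhalf²=0.086436
  +B: nom +31.000 → Σnom=15.100; wc +0.300/-0.080 → slack +0.594/-0.374; half-tol=0.190, Σhalf²=0.122536
  -C: nom -3.400 → Σnom=11.700; wc +0.390/-0.390 → slack +0.984/-0.764; half-tol=0.390, Σhalf²=0.274636
  -D: nom -19.600 → Σnom=-7.900; wc +0.190/-0.080 → slack +1.174/-0.844; half-tol=0.135, Σhalf²=0.292861
  -E: nom -21.420 → Σnom=-29.320; wc +0.430/-0.228 → slack +1.604/-1.072; half-tol=0.329, Σhalf²=0.401102
Nominal = -29.320. Worst-case = [-29.320 - 1.072, -29.320 + 1.604] = [-30.392, -27.716]. RSS = √0.401102 = 0.633.

nominal=-29.320 wc=[-30.392,-27.716] rss=0.633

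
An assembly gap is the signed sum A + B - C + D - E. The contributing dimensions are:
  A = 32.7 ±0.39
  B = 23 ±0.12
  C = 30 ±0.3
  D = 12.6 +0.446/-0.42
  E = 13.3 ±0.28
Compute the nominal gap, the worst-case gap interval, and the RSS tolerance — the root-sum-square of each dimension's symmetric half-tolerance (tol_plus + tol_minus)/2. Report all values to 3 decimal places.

Stack each dimension's contribution:
  +A: nom +32.700 → Σnom=32.700; wc +0.390/-0.390 → slack +0.390/-0.390; half-tol=0.390, Σhalf²=0.152100
  +B: nom +23.000 → Σnom=55.700; wc +0.120/-0.120 → slack +0.510/-0.510; half-tol=0.120, Σhalf²=0.166500
  -C: nom -30.000 → Σnom=25.700; wc +0.300/-0.300 → slack +0.810/-0.810; half-tol=0.300, Σhalf²=0.256500
  +D: nom +12.600 → Σnom=38.300; wc +0.446/-0.420 → slack +1.256/-1.230; half-tol=0.433, Σhalf²=0.443989
  -E: nom -13.300 → Σnom=25.000; wc +0.280/-0.280 → slack +1.536/-1.510; half-tol=0.280, Σhalf²=0.522389
Nominal = 25.000. Worst-case = [25.000 - 1.510, 25.000 + 1.536] = [23.490, 26.536]. RSS = √0.522389 = 0.723.

nominal=25.000 wc=[23.490,26.536] rss=0.723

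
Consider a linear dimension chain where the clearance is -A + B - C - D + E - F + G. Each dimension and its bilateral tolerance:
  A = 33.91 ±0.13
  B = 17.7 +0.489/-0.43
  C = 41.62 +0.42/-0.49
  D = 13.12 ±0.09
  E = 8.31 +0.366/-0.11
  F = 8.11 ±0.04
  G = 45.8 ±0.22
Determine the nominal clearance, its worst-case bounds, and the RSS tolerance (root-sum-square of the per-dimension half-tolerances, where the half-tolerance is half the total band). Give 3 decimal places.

nominal=-24.950 wc=[-26.390,-23.125] rss=0.741

Stack each dimension's contribution:
  -A: nom -33.910 → Σnom=-33.910; wc +0.130/-0.130 → slack +0.130/-0.130; half-tol=0.130, Σhalf²=0.016900
  +B: nom +17.700 → Σnom=-16.210; wc +0.489/-0.430 → slack +0.619/-0.560; half-tol=0.460, Σhalf²=0.228040
  -C: nom -41.620 → Σnom=-57.830; wc +0.490/-0.420 → slack +1.109/-0.980; half-tol=0.455, Σhalf²=0.435065
  -D: nom -13.120 → Σnom=-70.950; wc +0.090/-0.090 → slack +1.199/-1.070; half-tol=0.090, Σhalf²=0.443165
  +E: nom +8.310 → Σnom=-62.640; wc +0.366/-0.110 → slack +1.565/-1.180; half-tol=0.238, Σhalf²=0.499809
  -F: nom -8.110 → Σnom=-70.750; wc +0.040/-0.040 → slack +1.605/-1.220; half-tol=0.040, Σhalf²=0.501409
  +G: nom +45.800 → Σnom=-24.950; wc +0.220/-0.220 → slack +1.825/-1.440; half-tol=0.220, Σhalf²=0.549809
Nominal = -24.950. Worst-case = [-24.950 - 1.440, -24.950 + 1.825] = [-26.390, -23.125]. RSS = √0.549809 = 0.741.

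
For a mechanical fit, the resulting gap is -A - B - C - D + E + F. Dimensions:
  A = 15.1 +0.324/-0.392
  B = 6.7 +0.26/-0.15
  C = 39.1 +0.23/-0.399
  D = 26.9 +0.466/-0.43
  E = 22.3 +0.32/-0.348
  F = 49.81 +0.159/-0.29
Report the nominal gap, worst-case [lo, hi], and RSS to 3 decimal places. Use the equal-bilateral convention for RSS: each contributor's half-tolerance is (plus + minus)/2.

Stack each dimension's contribution:
  -A: nom -15.100 → Σnom=-15.100; wc +0.392/-0.324 → slack +0.392/-0.324; half-tol=0.358, Σhalf²=0.128164
  -B: nom -6.700 → Σnom=-21.800; wc +0.150/-0.260 → slack +0.542/-0.584; half-tol=0.205, Σhalf²=0.170189
  -C: nom -39.100 → Σnom=-60.900; wc +0.399/-0.230 → slack +0.941/-0.814; half-tol=0.315, Σhalf²=0.269099
  -D: nom -26.900 → Σnom=-87.800; wc +0.430/-0.466 → slack +1.371/-1.280; half-tol=0.448, Σhalf²=0.469803
  +E: nom +22.300 → Σnom=-65.500; wc +0.320/-0.348 → slack +1.691/-1.628; half-tol=0.334, Σhalf²=0.581359
  +F: nom +49.810 → Σnom=-15.690; wc +0.159/-0.290 → slack +1.850/-1.918; half-tol=0.224, Σhalf²=0.631760
Nominal = -15.690. Worst-case = [-15.690 - 1.918, -15.690 + 1.850] = [-17.608, -13.840]. RSS = √0.631760 = 0.795.

nominal=-15.690 wc=[-17.608,-13.840] rss=0.795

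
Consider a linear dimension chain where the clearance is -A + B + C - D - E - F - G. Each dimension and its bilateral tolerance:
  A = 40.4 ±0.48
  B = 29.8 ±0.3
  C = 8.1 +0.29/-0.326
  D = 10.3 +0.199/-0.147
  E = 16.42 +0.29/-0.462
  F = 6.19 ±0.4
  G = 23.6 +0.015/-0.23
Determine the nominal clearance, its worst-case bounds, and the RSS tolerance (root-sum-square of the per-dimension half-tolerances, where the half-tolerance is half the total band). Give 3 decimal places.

nominal=-59.010 wc=[-61.020,-56.701] rss=0.873

Stack each dimension's contribution:
  -A: nom -40.400 → Σnom=-40.400; wc +0.480/-0.480 → slack +0.480/-0.480; half-tol=0.480, Σhalf²=0.230400
  +B: nom +29.800 → Σnom=-10.600; wc +0.300/-0.300 → slack +0.780/-0.780; half-tol=0.300, Σhalf²=0.320400
  +C: nom +8.100 → Σnom=-2.500; wc +0.290/-0.326 → slack +1.070/-1.106; half-tol=0.308, Σhalf²=0.415264
  -D: nom -10.300 → Σnom=-12.800; wc +0.147/-0.199 → slack +1.217/-1.305; half-tol=0.173, Σhalf²=0.445193
  -E: nom -16.420 → Σnom=-29.220; wc +0.462/-0.290 → slack +1.679/-1.595; half-tol=0.376, Σhalf²=0.586569
  -F: nom -6.190 → Σnom=-35.410; wc +0.400/-0.400 → slack +2.079/-1.995; half-tol=0.400, Σhalf²=0.746569
  -G: nom -23.600 → Σnom=-59.010; wc +0.230/-0.015 → slack +2.309/-2.010; half-tol=0.122, Σhalf²=0.761575
Nominal = -59.010. Worst-case = [-59.010 - 2.010, -59.010 + 2.309] = [-61.020, -56.701]. RSS = √0.761575 = 0.873.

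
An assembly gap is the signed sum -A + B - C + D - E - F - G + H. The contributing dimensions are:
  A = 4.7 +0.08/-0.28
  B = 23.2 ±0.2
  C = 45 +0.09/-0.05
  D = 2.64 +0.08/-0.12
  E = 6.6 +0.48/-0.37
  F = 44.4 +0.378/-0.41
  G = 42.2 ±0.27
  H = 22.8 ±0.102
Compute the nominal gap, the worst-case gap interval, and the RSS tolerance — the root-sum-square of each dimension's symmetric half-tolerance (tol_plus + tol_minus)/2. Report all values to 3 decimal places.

Stack each dimension's contribution:
  -A: nom -4.700 → Σnom=-4.700; wc +0.280/-0.080 → slack +0.280/-0.080; half-tol=0.180, Σhalf²=0.032400
  +B: nom +23.200 → Σnom=18.500; wc +0.200/-0.200 → slack +0.480/-0.280; half-tol=0.200, Σhalf²=0.072400
  -C: nom -45.000 → Σnom=-26.500; wc +0.050/-0.090 → slack +0.530/-0.370; half-tol=0.070, Σhalf²=0.077300
  +D: nom +2.640 → Σnom=-23.860; wc +0.080/-0.120 → slack +0.610/-0.490; half-tol=0.100, Σhalf²=0.087300
  -E: nom -6.600 → Σnom=-30.460; wc +0.370/-0.480 → slack +0.980/-0.970; half-tol=0.425, Σhalf²=0.267925
  -F: nom -44.400 → Σnom=-74.860; wc +0.410/-0.378 → slack +1.390/-1.348; half-tol=0.394, Σhalf²=0.423161
  -G: nom -42.200 → Σnom=-117.060; wc +0.270/-0.270 → slack +1.660/-1.618; half-tol=0.270, Σhalf²=0.496061
  +H: nom +22.800 → Σnom=-94.260; wc +0.102/-0.102 → slack +1.762/-1.720; half-tol=0.102, Σhalf²=0.506465
Nominal = -94.260. Worst-case = [-94.260 - 1.720, -94.260 + 1.762] = [-95.980, -92.498]. RSS = √0.506465 = 0.712.

nominal=-94.260 wc=[-95.980,-92.498] rss=0.712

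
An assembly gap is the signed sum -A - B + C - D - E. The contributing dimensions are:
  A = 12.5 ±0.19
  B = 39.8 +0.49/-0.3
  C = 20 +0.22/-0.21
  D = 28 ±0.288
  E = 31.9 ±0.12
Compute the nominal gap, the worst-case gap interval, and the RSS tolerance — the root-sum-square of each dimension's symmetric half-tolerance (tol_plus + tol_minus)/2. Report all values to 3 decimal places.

Stack each dimension's contribution:
  -A: nom -12.500 → Σnom=-12.500; wc +0.190/-0.190 → slack +0.190/-0.190; half-tol=0.190, Σhalf²=0.036100
  -B: nom -39.800 → Σnom=-52.300; wc +0.300/-0.490 → slack +0.490/-0.680; half-tol=0.395, Σhalf²=0.192125
  +C: nom +20.000 → Σnom=-32.300; wc +0.220/-0.210 → slack +0.710/-0.890; half-tol=0.215, Σhalf²=0.238350
  -D: nom -28.000 → Σnom=-60.300; wc +0.288/-0.288 → slack +0.998/-1.178; half-tol=0.288, Σhalf²=0.321294
  -E: nom -31.900 → Σnom=-92.200; wc +0.120/-0.120 → slack +1.118/-1.298; half-tol=0.120, Σhalf²=0.335694
Nominal = -92.200. Worst-case = [-92.200 - 1.298, -92.200 + 1.118] = [-93.498, -91.082]. RSS = √0.335694 = 0.579.

nominal=-92.200 wc=[-93.498,-91.082] rss=0.579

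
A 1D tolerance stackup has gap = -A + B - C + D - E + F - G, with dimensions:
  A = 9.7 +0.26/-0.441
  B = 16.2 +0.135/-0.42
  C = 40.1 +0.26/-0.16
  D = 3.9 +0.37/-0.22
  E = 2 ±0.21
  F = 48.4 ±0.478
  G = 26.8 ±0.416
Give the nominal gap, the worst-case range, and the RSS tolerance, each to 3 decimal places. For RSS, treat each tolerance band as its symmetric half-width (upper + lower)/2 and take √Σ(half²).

nominal=-10.100 wc=[-12.364,-7.890] rss=0.881

Stack each dimension's contribution:
  -A: nom -9.700 → Σnom=-9.700; wc +0.441/-0.260 → slack +0.441/-0.260; half-tol=0.351, Σhalf²=0.122850
  +B: nom +16.200 → Σnom=6.500; wc +0.135/-0.420 → slack +0.576/-0.680; half-tol=0.277, Σhalf²=0.199856
  -C: nom -40.100 → Σnom=-33.600; wc +0.160/-0.260 → slack +0.736/-0.940; half-tol=0.210, Σhalf²=0.243956
  +D: nom +3.900 → Σnom=-29.700; wc +0.370/-0.220 → slack +1.106/-1.160; half-tol=0.295, Σhalf²=0.330981
  -E: nom -2.000 → Σnom=-31.700; wc +0.210/-0.210 → slack +1.316/-1.370; half-tol=0.210, Σhalf²=0.375081
  +F: nom +48.400 → Σnom=16.700; wc +0.478/-0.478 → slack +1.794/-1.848; half-tol=0.478, Σhalf²=0.603565
  -G: nom -26.800 → Σnom=-10.100; wc +0.416/-0.416 → slack +2.210/-2.264; half-tol=0.416, Σhalf²=0.776621
Nominal = -10.100. Worst-case = [-10.100 - 2.264, -10.100 + 2.210] = [-12.364, -7.890]. RSS = √0.776621 = 0.881.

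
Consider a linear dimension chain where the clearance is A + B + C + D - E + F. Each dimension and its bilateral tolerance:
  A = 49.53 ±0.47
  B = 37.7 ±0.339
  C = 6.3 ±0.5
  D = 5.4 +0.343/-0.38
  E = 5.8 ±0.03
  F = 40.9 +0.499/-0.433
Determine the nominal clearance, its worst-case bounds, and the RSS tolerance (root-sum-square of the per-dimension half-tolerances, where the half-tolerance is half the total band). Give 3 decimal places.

nominal=134.030 wc=[131.878,136.211] rss=0.967

Stack each dimension's contribution:
  +A: nom +49.530 → Σnom=49.530; wc +0.470/-0.470 → slack +0.470/-0.470; half-tol=0.470, Σhalf²=0.220900
  +B: nom +37.700 → Σnom=87.230; wc +0.339/-0.339 → slack +0.809/-0.809; half-tol=0.339, Σhalf²=0.335821
  +C: nom +6.300 → Σnom=93.530; wc +0.500/-0.500 → slack +1.309/-1.309; half-tol=0.500, Σhalf²=0.585821
  +D: nom +5.400 → Σnom=98.930; wc +0.343/-0.380 → slack +1.652/-1.689; half-tol=0.362, Σhalf²=0.716503
  -E: nom -5.800 → Σnom=93.130; wc +0.030/-0.030 → slack +1.682/-1.719; half-tol=0.030, Σhalf²=0.717403
  +F: nom +40.900 → Σnom=134.030; wc +0.499/-0.433 → slack +2.181/-2.152; half-tol=0.466, Σhalf²=0.934559
Nominal = 134.030. Worst-case = [134.030 - 2.152, 134.030 + 2.181] = [131.878, 136.211]. RSS = √0.934559 = 0.967.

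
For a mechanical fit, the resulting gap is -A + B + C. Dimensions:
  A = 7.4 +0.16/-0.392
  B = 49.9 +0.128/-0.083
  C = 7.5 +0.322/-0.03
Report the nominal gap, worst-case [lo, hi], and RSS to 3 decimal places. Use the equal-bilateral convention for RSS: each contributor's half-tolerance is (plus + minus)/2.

nominal=50.000 wc=[49.727,50.842] rss=0.344

Stack each dimension's contribution:
  -A: nom -7.400 → Σnom=-7.400; wc +0.392/-0.160 → slack +0.392/-0.160; half-tol=0.276, Σhalf²=0.076176
  +B: nom +49.900 → Σnom=42.500; wc +0.128/-0.083 → slack +0.520/-0.243; half-tol=0.106, Σhalf²=0.087306
  +C: nom +7.500 → Σnom=50.000; wc +0.322/-0.030 → slack +0.842/-0.273; half-tol=0.176, Σhalf²=0.118282
Nominal = 50.000. Worst-case = [50.000 - 0.273, 50.000 + 0.842] = [49.727, 50.842]. RSS = √0.118282 = 0.344.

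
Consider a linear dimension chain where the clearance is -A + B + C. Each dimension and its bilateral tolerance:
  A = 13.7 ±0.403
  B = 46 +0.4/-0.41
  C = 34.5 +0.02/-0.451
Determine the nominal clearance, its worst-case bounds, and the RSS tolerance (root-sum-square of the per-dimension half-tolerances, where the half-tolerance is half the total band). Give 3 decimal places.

nominal=66.800 wc=[65.536,67.623] rss=0.618

Stack each dimension's contribution:
  -A: nom -13.700 → Σnom=-13.700; wc +0.403/-0.403 → slack +0.403/-0.403; half-tol=0.403, Σhalf²=0.162409
  +B: nom +46.000 → Σnom=32.300; wc +0.400/-0.410 → slack +0.803/-0.813; half-tol=0.405, Σhalf²=0.326434
  +C: nom +34.500 → Σnom=66.800; wc +0.020/-0.451 → slack +0.823/-1.264; half-tol=0.236, Σhalf²=0.381894
Nominal = 66.800. Worst-case = [66.800 - 1.264, 66.800 + 0.823] = [65.536, 67.623]. RSS = √0.381894 = 0.618.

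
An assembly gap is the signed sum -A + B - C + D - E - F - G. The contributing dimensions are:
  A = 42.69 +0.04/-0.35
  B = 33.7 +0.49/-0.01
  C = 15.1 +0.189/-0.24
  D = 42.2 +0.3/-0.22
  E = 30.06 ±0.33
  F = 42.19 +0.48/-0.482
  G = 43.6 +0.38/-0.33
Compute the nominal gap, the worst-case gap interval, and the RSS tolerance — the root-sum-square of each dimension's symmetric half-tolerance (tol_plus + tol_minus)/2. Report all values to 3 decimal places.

nominal=-97.740 wc=[-99.389,-95.218] rss=0.825

Stack each dimension's contribution:
  -A: nom -42.690 → Σnom=-42.690; wc +0.350/-0.040 → slack +0.350/-0.040; half-tol=0.195, Σhalf²=0.038025
  +B: nom +33.700 → Σnom=-8.990; wc +0.490/-0.010 → slack +0.840/-0.050; half-tol=0.250, Σhalf²=0.100525
  -C: nom -15.100 → Σnom=-24.090; wc +0.240/-0.189 → slack +1.080/-0.239; half-tol=0.214, Σhalf²=0.146535
  +D: nom +42.200 → Σnom=18.110; wc +0.300/-0.220 → slack +1.380/-0.459; half-tol=0.260, Σhalf²=0.214135
  -E: nom -30.060 → Σnom=-11.950; wc +0.330/-0.330 → slack +1.710/-0.789; half-tol=0.330, Σhalf²=0.323035
  -F: nom -42.190 → Σnom=-54.140; wc +0.482/-0.480 → slack +2.192/-1.269; half-tol=0.481, Σhalf²=0.554396
  -G: nom -43.600 → Σnom=-97.740; wc +0.330/-0.380 → slack +2.522/-1.649; half-tol=0.355, Σhalf²=0.680421
Nominal = -97.740. Worst-case = [-97.740 - 1.649, -97.740 + 2.522] = [-99.389, -95.218]. RSS = √0.680421 = 0.825.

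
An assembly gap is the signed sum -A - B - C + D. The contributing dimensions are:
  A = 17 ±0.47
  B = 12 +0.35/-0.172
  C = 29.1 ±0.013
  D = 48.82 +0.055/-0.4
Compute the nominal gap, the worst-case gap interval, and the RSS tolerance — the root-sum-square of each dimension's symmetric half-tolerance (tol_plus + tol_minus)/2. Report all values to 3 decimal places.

nominal=-9.280 wc=[-10.513,-8.570] rss=0.584

Stack each dimension's contribution:
  -A: nom -17.000 → Σnom=-17.000; wc +0.470/-0.470 → slack +0.470/-0.470; half-tol=0.470, Σhalf²=0.220900
  -B: nom -12.000 → Σnom=-29.000; wc +0.172/-0.350 → slack +0.642/-0.820; half-tol=0.261, Σhalf²=0.289021
  -C: nom -29.100 → Σnom=-58.100; wc +0.013/-0.013 → slack +0.655/-0.833; half-tol=0.013, Σhalf²=0.289190
  +D: nom +48.820 → Σnom=-9.280; wc +0.055/-0.400 → slack +0.710/-1.233; half-tol=0.228, Σhalf²=0.340946
Nominal = -9.280. Worst-case = [-9.280 - 1.233, -9.280 + 0.710] = [-10.513, -8.570]. RSS = √0.340946 = 0.584.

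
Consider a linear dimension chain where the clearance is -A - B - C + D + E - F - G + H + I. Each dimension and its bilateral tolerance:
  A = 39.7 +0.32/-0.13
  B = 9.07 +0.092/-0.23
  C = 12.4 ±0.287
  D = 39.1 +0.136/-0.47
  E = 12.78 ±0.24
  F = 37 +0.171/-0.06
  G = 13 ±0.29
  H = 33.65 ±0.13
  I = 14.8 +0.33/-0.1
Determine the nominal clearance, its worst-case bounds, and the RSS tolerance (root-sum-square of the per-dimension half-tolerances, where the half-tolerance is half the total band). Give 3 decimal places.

nominal=-10.840 wc=[-12.940,-9.007] rss=0.685

Stack each dimension's contribution:
  -A: nom -39.700 → Σnom=-39.700; wc +0.130/-0.320 → slack +0.130/-0.320; half-tol=0.225, Σhalf²=0.050625
  -B: nom -9.070 → Σnom=-48.770; wc +0.230/-0.092 → slack +0.360/-0.412; half-tol=0.161, Σhalf²=0.076546
  -C: nom -12.400 → Σnom=-61.170; wc +0.287/-0.287 → slack +0.647/-0.699; half-tol=0.287, Σhalf²=0.158915
  +D: nom +39.100 → Σnom=-22.070; wc +0.136/-0.470 → slack +0.783/-1.169; half-tol=0.303, Σhalf²=0.250724
  +E: nom +12.780 → Σnom=-9.290; wc +0.240/-0.240 → slack +1.023/-1.409; half-tol=0.240, Σhalf²=0.308324
  -F: nom -37.000 → Σnom=-46.290; wc +0.060/-0.171 → slack +1.083/-1.580; half-tol=0.116, Σhalf²=0.321664
  -G: nom -13.000 → Σnom=-59.290; wc +0.290/-0.290 → slack +1.373/-1.870; half-tol=0.290, Σhalf²=0.405764
  +H: nom +33.650 → Σnom=-25.640; wc +0.130/-0.130 → slack +1.503/-2.000; half-tol=0.130, Σhalf²=0.422664
  +I: nom +14.800 → Σnom=-10.840; wc +0.330/-0.100 → slack +1.833/-2.100; half-tol=0.215, Σhalf²=0.468889
Nominal = -10.840. Worst-case = [-10.840 - 2.100, -10.840 + 1.833] = [-12.940, -9.007]. RSS = √0.468889 = 0.685.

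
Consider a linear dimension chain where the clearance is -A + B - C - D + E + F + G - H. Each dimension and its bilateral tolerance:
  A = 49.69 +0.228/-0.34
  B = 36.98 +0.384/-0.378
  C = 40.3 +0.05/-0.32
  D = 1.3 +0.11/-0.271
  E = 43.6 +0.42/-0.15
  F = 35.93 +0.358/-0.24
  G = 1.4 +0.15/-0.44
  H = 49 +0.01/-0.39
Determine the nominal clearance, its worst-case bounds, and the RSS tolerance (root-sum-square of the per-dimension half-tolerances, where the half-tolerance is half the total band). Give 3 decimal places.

Stack each dimension's contribution:
  -A: nom -49.690 → Σnom=-49.690; wc +0.340/-0.228 → slack +0.340/-0.228; half-tol=0.284, Σhalf²=0.080656
  +B: nom +36.980 → Σnom=-12.710; wc +0.384/-0.378 → slack +0.724/-0.606; half-tol=0.381, Σhalf²=0.225817
  -C: nom -40.300 → Σnom=-53.010; wc +0.320/-0.050 → slack +1.044/-0.656; half-tol=0.185, Σhalf²=0.260042
  -D: nom -1.300 → Σnom=-54.310; wc +0.271/-0.110 → slack +1.315/-0.766; half-tol=0.191, Σhalf²=0.296332
  +E: nom +43.600 → Σnom=-10.710; wc +0.420/-0.150 → slack +1.735/-0.916; half-tol=0.285, Σhalf²=0.377557
  +F: nom +35.930 → Σnom=25.220; wc +0.358/-0.240 → slack +2.093/-1.156; half-tol=0.299, Σhalf²=0.466958
  +G: nom +1.400 → Σnom=26.620; wc +0.150/-0.440 → slack +2.243/-1.596; half-tol=0.295, Σhalf²=0.553983
  -H: nom -49.000 → Σnom=-22.380; wc +0.390/-0.010 → slack +2.633/-1.606; half-tol=0.200, Σhalf²=0.593983
Nominal = -22.380. Worst-case = [-22.380 - 1.606, -22.380 + 2.633] = [-23.986, -19.747]. RSS = √0.593983 = 0.771.

nominal=-22.380 wc=[-23.986,-19.747] rss=0.771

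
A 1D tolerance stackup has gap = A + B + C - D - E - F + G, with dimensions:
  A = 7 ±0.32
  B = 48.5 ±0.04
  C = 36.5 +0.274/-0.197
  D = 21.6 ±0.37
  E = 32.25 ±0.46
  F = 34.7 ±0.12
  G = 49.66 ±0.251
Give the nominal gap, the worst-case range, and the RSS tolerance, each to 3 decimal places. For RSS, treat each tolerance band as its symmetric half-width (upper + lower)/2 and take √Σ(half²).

Stack each dimension's contribution:
  +A: nom +7.000 → Σnom=7.000; wc +0.320/-0.320 → slack +0.320/-0.320; half-tol=0.320, Σhalf²=0.102400
  +B: nom +48.500 → Σnom=55.500; wc +0.040/-0.040 → slack +0.360/-0.360; half-tol=0.040, Σhalf²=0.104000
  +C: nom +36.500 → Σnom=92.000; wc +0.274/-0.197 → slack +0.634/-0.557; half-tol=0.236, Σhalf²=0.159460
  -D: nom -21.600 → Σnom=70.400; wc +0.370/-0.370 → slack +1.004/-0.927; half-tol=0.370, Σhalf²=0.296360
  -E: nom -32.250 → Σnom=38.150; wc +0.460/-0.460 → slack +1.464/-1.387; half-tol=0.460, Σhalf²=0.507960
  -F: nom -34.700 → Σnom=3.450; wc +0.120/-0.120 → slack +1.584/-1.507; half-tol=0.120, Σhalf²=0.522360
  +G: nom +49.660 → Σnom=53.110; wc +0.251/-0.251 → slack +1.835/-1.758; half-tol=0.251, Σhalf²=0.585361
Nominal = 53.110. Worst-case = [53.110 - 1.758, 53.110 + 1.835] = [51.352, 54.945]. RSS = √0.585361 = 0.765.

nominal=53.110 wc=[51.352,54.945] rss=0.765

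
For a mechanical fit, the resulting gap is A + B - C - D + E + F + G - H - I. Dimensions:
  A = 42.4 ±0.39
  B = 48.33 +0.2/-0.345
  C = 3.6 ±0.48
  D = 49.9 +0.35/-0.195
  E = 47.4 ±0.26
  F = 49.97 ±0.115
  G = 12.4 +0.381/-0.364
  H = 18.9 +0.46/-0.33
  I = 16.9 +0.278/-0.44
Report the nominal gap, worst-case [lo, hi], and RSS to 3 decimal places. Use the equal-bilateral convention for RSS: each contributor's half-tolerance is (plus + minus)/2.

nominal=111.200 wc=[108.158,113.991] rss=1.018

Stack each dimension's contribution:
  +A: nom +42.400 → Σnom=42.400; wc +0.390/-0.390 → slack +0.390/-0.390; half-tol=0.390, Σhalf²=0.152100
  +B: nom +48.330 → Σnom=90.730; wc +0.200/-0.345 → slack +0.590/-0.735; half-tol=0.272, Σhalf²=0.226356
  -C: nom -3.600 → Σnom=87.130; wc +0.480/-0.480 → slack +1.070/-1.215; half-tol=0.480, Σhalf²=0.456756
  -D: nom -49.900 → Σnom=37.230; wc +0.195/-0.350 → slack +1.265/-1.565; half-tol=0.272, Σhalf²=0.531012
  +E: nom +47.400 → Σnom=84.630; wc +0.260/-0.260 → slack +1.525/-1.825; half-tol=0.260, Σhalf²=0.598612
  +F: nom +49.970 → Σnom=134.600; wc +0.115/-0.115 → slack +1.640/-1.940; half-tol=0.115, Σhalf²=0.611838
  +G: nom +12.400 → Σnom=147.000; wc +0.381/-0.364 → slack +2.021/-2.304; half-tol=0.372, Σhalf²=0.750594
  -H: nom -18.900 → Σnom=128.100; wc +0.330/-0.460 → slack +2.351/-2.764; half-tol=0.395, Σhalf²=0.906619
  -I: nom -16.900 → Σnom=111.200; wc +0.440/-0.278 → slack +2.791/-3.042; half-tol=0.359, Σhalf²=1.035500
Nominal = 111.200. Worst-case = [111.200 - 3.042, 111.200 + 2.791] = [108.158, 113.991]. RSS = √1.035500 = 1.018.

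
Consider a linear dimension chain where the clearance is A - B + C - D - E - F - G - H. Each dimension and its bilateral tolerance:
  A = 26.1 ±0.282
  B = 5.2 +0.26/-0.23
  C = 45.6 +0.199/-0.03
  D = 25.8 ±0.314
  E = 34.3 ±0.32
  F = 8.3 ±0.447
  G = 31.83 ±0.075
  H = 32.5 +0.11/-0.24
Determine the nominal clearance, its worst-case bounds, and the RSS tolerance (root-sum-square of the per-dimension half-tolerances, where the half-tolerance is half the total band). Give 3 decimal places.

Stack each dimension's contribution:
  +A: nom +26.100 → Σnom=26.100; wc +0.282/-0.282 → slack +0.282/-0.282; half-tol=0.282, Σhalf²=0.079524
  -B: nom -5.200 → Σnom=20.900; wc +0.230/-0.260 → slack +0.512/-0.542; half-tol=0.245, Σhalf²=0.139549
  +C: nom +45.600 → Σnom=66.500; wc +0.199/-0.030 → slack +0.711/-0.572; half-tol=0.115, Σhalf²=0.152659
  -D: nom -25.800 → Σnom=40.700; wc +0.314/-0.314 → slack +1.025/-0.886; half-tol=0.314, Σhalf²=0.251255
  -E: nom -34.300 → Σnom=6.400; wc +0.320/-0.320 → slack +1.345/-1.206; half-tol=0.320, Σhalf²=0.353655
  -F: nom -8.300 → Σnom=-1.900; wc +0.447/-0.447 → slack +1.792/-1.653; half-tol=0.447, Σhalf²=0.553464
  -G: nom -31.830 → Σnom=-33.730; wc +0.075/-0.075 → slack +1.867/-1.728; half-tol=0.075, Σhalf²=0.559089
  -H: nom -32.500 → Σnom=-66.230; wc +0.240/-0.110 → slack +2.107/-1.838; half-tol=0.175, Σhalf²=0.589714
Nominal = -66.230. Worst-case = [-66.230 - 1.838, -66.230 + 2.107] = [-68.068, -64.123]. RSS = √0.589714 = 0.768.

nominal=-66.230 wc=[-68.068,-64.123] rss=0.768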